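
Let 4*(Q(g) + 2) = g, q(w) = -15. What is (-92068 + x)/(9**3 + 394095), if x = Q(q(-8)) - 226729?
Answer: -1275211/1579296 ≈ -0.80746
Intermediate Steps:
Q(g) = -2 + g/4
x = -906939/4 (x = (-2 + (1/4)*(-15)) - 226729 = (-2 - 15/4) - 226729 = -23/4 - 226729 = -906939/4 ≈ -2.2673e+5)
(-92068 + x)/(9**3 + 394095) = (-92068 - 906939/4)/(9**3 + 394095) = -1275211/(4*(729 + 394095)) = -1275211/4/394824 = -1275211/4*1/394824 = -1275211/1579296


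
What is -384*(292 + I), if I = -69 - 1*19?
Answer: -78336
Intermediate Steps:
I = -88 (I = -69 - 19 = -88)
-384*(292 + I) = -384*(292 - 88) = -384*204 = -78336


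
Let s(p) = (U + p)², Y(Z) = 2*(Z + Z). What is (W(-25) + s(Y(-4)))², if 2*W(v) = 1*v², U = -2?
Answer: 1620529/4 ≈ 4.0513e+5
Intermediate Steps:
W(v) = v²/2 (W(v) = (1*v²)/2 = v²/2)
Y(Z) = 4*Z (Y(Z) = 2*(2*Z) = 4*Z)
s(p) = (-2 + p)²
(W(-25) + s(Y(-4)))² = ((½)*(-25)² + (-2 + 4*(-4))²)² = ((½)*625 + (-2 - 16)²)² = (625/2 + (-18)²)² = (625/2 + 324)² = (1273/2)² = 1620529/4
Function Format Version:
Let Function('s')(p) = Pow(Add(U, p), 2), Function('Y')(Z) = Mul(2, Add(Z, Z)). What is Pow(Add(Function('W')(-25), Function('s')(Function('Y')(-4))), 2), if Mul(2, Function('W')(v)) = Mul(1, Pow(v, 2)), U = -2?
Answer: Rational(1620529, 4) ≈ 4.0513e+5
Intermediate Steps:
Function('W')(v) = Mul(Rational(1, 2), Pow(v, 2)) (Function('W')(v) = Mul(Rational(1, 2), Mul(1, Pow(v, 2))) = Mul(Rational(1, 2), Pow(v, 2)))
Function('Y')(Z) = Mul(4, Z) (Function('Y')(Z) = Mul(2, Mul(2, Z)) = Mul(4, Z))
Function('s')(p) = Pow(Add(-2, p), 2)
Pow(Add(Function('W')(-25), Function('s')(Function('Y')(-4))), 2) = Pow(Add(Mul(Rational(1, 2), Pow(-25, 2)), Pow(Add(-2, Mul(4, -4)), 2)), 2) = Pow(Add(Mul(Rational(1, 2), 625), Pow(Add(-2, -16), 2)), 2) = Pow(Add(Rational(625, 2), Pow(-18, 2)), 2) = Pow(Add(Rational(625, 2), 324), 2) = Pow(Rational(1273, 2), 2) = Rational(1620529, 4)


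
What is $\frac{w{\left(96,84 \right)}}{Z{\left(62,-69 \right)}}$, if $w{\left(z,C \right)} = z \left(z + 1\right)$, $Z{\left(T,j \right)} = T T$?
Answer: $\frac{2328}{961} \approx 2.4225$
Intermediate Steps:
$Z{\left(T,j \right)} = T^{2}$
$w{\left(z,C \right)} = z \left(1 + z\right)$
$\frac{w{\left(96,84 \right)}}{Z{\left(62,-69 \right)}} = \frac{96 \left(1 + 96\right)}{62^{2}} = \frac{96 \cdot 97}{3844} = 9312 \cdot \frac{1}{3844} = \frac{2328}{961}$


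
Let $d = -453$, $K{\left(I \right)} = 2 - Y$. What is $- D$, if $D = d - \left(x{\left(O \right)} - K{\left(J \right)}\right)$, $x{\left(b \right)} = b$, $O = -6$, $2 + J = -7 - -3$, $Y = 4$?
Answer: $449$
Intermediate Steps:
$J = -6$ ($J = -2 - 4 = -6$)
$K{\left(I \right)} = -2$ ($K{\left(I \right)} = 2 - 4 = -2$)
$D = -449$ ($D = -453 - \left(-6 - -2\right) = -453 - \left(-6 + 2\right) = -453 - -4 = -453 + 4 = -449$)
$- D = \left(-1\right) \left(-449\right) = 449$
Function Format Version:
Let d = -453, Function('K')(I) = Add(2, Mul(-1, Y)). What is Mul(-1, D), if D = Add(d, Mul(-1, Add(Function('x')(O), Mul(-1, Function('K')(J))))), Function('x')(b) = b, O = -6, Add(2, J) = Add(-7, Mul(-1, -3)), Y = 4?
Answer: 449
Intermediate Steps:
J = -6 (J = Add(-2, Add(-7, Mul(-1, -3))) = Add(-2, Add(-7, 3)) = Add(-2, -4) = -6)
Function('K')(I) = -2 (Function('K')(I) = Add(2, Mul(-1, 4)) = Add(2, -4) = -2)
D = -449 (D = Add(-453, Mul(-1, Add(-6, Mul(-1, -2)))) = Add(-453, Mul(-1, Add(-6, 2))) = Add(-453, Mul(-1, -4)) = Add(-453, 4) = -449)
Mul(-1, D) = Mul(-1, -449) = 449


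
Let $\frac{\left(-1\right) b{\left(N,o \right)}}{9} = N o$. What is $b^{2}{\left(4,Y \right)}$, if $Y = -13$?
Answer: $219024$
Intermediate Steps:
$b{\left(N,o \right)} = - 9 N o$
$b^{2}{\left(4,Y \right)} = \left(\left(-9\right) 4 \left(-13\right)\right)^{2} = 468^{2} = 219024$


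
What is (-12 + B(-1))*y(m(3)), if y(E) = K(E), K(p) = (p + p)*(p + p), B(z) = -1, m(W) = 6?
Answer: -1872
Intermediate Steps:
K(p) = 4*p² (K(p) = (2*p)*(2*p) = 4*p²)
y(E) = 4*E²
(-12 + B(-1))*y(m(3)) = (-12 - 1)*(4*6²) = -52*36 = -13*144 = -1872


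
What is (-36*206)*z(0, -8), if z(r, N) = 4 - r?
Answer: -29664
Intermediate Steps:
(-36*206)*z(0, -8) = (-36*206)*(4 - 1*0) = -7416*(4 + 0) = -7416*4 = -29664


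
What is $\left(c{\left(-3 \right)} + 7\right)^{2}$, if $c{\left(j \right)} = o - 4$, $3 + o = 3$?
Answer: $9$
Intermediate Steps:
$o = 0$ ($o = -3 + 3 = 0$)
$c{\left(j \right)} = -4$ ($c{\left(j \right)} = 0 - 4 = -4$)
$\left(c{\left(-3 \right)} + 7\right)^{2} = \left(-4 + 7\right)^{2} = 3^{2} = 9$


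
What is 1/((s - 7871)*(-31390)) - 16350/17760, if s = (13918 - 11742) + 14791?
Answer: -2431410553/2641091820 ≈ -0.92061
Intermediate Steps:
s = 16967 (s = 2176 + 14791 = 16967)
1/((s - 7871)*(-31390)) - 16350/17760 = 1/((16967 - 7871)*(-31390)) - 16350/17760 = -1/31390/9096 - 16350*1/17760 = (1/9096)*(-1/31390) - 545/592 = -1/285523440 - 545/592 = -2431410553/2641091820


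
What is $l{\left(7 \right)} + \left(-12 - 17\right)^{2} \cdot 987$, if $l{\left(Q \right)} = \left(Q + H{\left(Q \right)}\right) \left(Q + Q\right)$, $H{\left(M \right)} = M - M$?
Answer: $830165$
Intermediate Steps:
$H{\left(M \right)} = 0$
$l{\left(Q \right)} = 2 Q^{2}$ ($l{\left(Q \right)} = \left(Q + 0\right) \left(Q + Q\right) = Q 2 Q = 2 Q^{2}$)
$l{\left(7 \right)} + \left(-12 - 17\right)^{2} \cdot 987 = 2 \cdot 7^{2} + \left(-12 - 17\right)^{2} \cdot 987 = 2 \cdot 49 + \left(-29\right)^{2} \cdot 987 = 98 + 841 \cdot 987 = 98 + 830067 = 830165$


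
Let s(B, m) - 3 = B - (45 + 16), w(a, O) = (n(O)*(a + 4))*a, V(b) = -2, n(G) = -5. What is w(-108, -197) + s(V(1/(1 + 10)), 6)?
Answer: -56220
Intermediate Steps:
w(a, O) = a*(-20 - 5*a) (w(a, O) = (-5*(a + 4))*a = (-5*(4 + a))*a = (-20 - 5*a)*a = a*(-20 - 5*a))
s(B, m) = -58 + B (s(B, m) = 3 + (B - (45 + 16)) = 3 + (B - 1*61) = 3 + (B - 61) = 3 + (-61 + B) = -58 + B)
w(-108, -197) + s(V(1/(1 + 10)), 6) = -5*(-108)*(4 - 108) + (-58 - 2) = -5*(-108)*(-104) - 60 = -56160 - 60 = -56220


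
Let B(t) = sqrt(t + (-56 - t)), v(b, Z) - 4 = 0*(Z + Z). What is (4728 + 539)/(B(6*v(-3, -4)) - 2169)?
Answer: -11424123/4704617 - 10534*I*sqrt(14)/4704617 ≈ -2.4283 - 0.0083779*I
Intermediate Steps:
v(b, Z) = 4 (v(b, Z) = 4 + 0*(Z + Z) = 4 + 0*(2*Z) = 4 + 0 = 4)
B(t) = 2*I*sqrt(14) (B(t) = sqrt(-56) = 2*I*sqrt(14))
(4728 + 539)/(B(6*v(-3, -4)) - 2169) = (4728 + 539)/(2*I*sqrt(14) - 2169) = 5267/(-2169 + 2*I*sqrt(14))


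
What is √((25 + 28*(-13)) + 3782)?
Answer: √3443 ≈ 58.677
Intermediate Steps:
√((25 + 28*(-13)) + 3782) = √((25 - 364) + 3782) = √(-339 + 3782) = √3443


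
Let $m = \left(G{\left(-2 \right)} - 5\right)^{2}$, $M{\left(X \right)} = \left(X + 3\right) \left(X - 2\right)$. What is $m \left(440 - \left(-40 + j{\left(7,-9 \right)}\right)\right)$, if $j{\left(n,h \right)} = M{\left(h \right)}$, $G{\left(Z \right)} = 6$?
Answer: $414$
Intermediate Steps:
$M{\left(X \right)} = \left(-2 + X\right) \left(3 + X\right)$ ($M{\left(X \right)} = \left(3 + X\right) \left(-2 + X\right) = \left(-2 + X\right) \left(3 + X\right)$)
$j{\left(n,h \right)} = -6 + h + h^{2}$
$m = 1$ ($m = \left(6 - 5\right)^{2} = 1^{2} = 1$)
$m \left(440 - \left(-40 + j{\left(7,-9 \right)}\right)\right) = 1 \left(440 + \left(\left(-57 + 97\right) - \left(-6 - 9 + \left(-9\right)^{2}\right)\right)\right) = 1 \left(440 + \left(40 - \left(-6 - 9 + 81\right)\right)\right) = 1 \left(440 + \left(40 - 66\right)\right) = 1 \left(440 - 26\right) = 1 \cdot 414 = 414$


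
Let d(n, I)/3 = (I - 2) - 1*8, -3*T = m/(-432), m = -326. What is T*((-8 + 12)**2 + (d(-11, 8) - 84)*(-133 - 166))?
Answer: -2194469/324 ≈ -6773.1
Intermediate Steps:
T = -163/648 (T = -(-326)/(3*(-432)) = -(-326)*(-1)/(3*432) = -1/3*163/216 = -163/648 ≈ -0.25154)
d(n, I) = -30 + 3*I (d(n, I) = 3*((I - 2) - 1*8) = 3*((-2 + I) - 8) = 3*(-10 + I) = -30 + 3*I)
T*((-8 + 12)**2 + (d(-11, 8) - 84)*(-133 - 166)) = -163*((-8 + 12)**2 + ((-30 + 3*8) - 84)*(-133 - 166))/648 = -163*(4**2 + ((-30 + 24) - 84)*(-299))/648 = -163*(16 + (-6 - 84)*(-299))/648 = -163*(16 - 90*(-299))/648 = -163*(16 + 26910)/648 = -163/648*26926 = -2194469/324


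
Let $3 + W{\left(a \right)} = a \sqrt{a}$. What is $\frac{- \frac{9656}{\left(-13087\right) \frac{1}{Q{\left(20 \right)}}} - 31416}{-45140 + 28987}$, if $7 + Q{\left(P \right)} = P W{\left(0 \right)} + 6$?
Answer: $\frac{411730208}{211394311} \approx 1.9477$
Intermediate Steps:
$W{\left(a \right)} = -3 + a^{\frac{3}{2}}$ ($W{\left(a \right)} = -3 + a \sqrt{a} = -3 + a^{\frac{3}{2}}$)
$Q{\left(P \right)} = -1 - 3 P$ ($Q{\left(P \right)} = -7 + \left(P \left(-3 + 0^{\frac{3}{2}}\right) + 6\right) = -7 + \left(P \left(-3 + 0\right) + 6\right) = -7 + \left(P \left(-3\right) + 6\right) = -7 - \left(-6 + 3 P\right) = -1 - 3 P$)
$\frac{- \frac{9656}{\left(-13087\right) \frac{1}{Q{\left(20 \right)}}} - 31416}{-45140 + 28987} = \frac{- \frac{9656}{\left(-13087\right) \frac{1}{-1 - 60}} - 31416}{-45140 + 28987} = \frac{- \frac{9656}{\left(-13087\right) \frac{1}{-1 - 60}} - 31416}{-16153} = \left(- \frac{9656}{\left(-13087\right) \frac{1}{-61}} - 31416\right) \left(- \frac{1}{16153}\right) = \left(- \frac{9656}{\left(-13087\right) \left(- \frac{1}{61}\right)} - 31416\right) \left(- \frac{1}{16153}\right) = \left(- \frac{9656}{\frac{13087}{61}} - 31416\right) \left(- \frac{1}{16153}\right) = \left(\left(-9656\right) \frac{61}{13087} - 31416\right) \left(- \frac{1}{16153}\right) = \left(- \frac{589016}{13087} - 31416\right) \left(- \frac{1}{16153}\right) = \left(- \frac{411730208}{13087}\right) \left(- \frac{1}{16153}\right) = \frac{411730208}{211394311}$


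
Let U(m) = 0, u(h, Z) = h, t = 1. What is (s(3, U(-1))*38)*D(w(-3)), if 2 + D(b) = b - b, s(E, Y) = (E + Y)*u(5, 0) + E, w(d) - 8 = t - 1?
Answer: -1368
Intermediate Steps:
w(d) = 8 (w(d) = 8 + (1 - 1) = 8 + 0 = 8)
s(E, Y) = 5*Y + 6*E (s(E, Y) = (E + Y)*5 + E = (5*E + 5*Y) + E = 5*Y + 6*E)
D(b) = -2 (D(b) = -2 + (b - b) = -2 + 0 = -2)
(s(3, U(-1))*38)*D(w(-3)) = ((5*0 + 6*3)*38)*(-2) = ((0 + 18)*38)*(-2) = (18*38)*(-2) = 684*(-2) = -1368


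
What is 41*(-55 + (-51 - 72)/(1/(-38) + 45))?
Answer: -4045429/1709 ≈ -2367.1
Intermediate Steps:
41*(-55 + (-51 - 72)/(1/(-38) + 45)) = 41*(-55 - 123/(-1/38 + 45)) = 41*(-55 - 123/1709/38) = 41*(-55 - 123*38/1709) = 41*(-55 - 4674/1709) = 41*(-98669/1709) = -4045429/1709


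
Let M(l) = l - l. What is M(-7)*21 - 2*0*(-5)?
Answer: 0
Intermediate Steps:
M(l) = 0
M(-7)*21 - 2*0*(-5) = 0*21 - 2*0*(-5) = 0 + 0*(-5) = 0 + 0 = 0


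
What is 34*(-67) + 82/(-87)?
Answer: -198268/87 ≈ -2278.9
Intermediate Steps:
34*(-67) + 82/(-87) = -2278 + 82*(-1/87) = -2278 - 82/87 = -198268/87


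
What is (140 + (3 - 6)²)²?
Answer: 22201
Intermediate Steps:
(140 + (3 - 6)²)² = (140 + (-3)²)² = (140 + 9)² = 149² = 22201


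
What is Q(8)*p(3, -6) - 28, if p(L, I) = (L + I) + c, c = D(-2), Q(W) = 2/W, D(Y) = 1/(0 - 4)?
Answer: -461/16 ≈ -28.813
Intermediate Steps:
D(Y) = -1/4 (D(Y) = 1/(-4) = -1/4)
c = -1/4 ≈ -0.25000
p(L, I) = -1/4 + I + L (p(L, I) = (L + I) - 1/4 = (I + L) - 1/4 = -1/4 + I + L)
Q(8)*p(3, -6) - 28 = (2/8)*(-1/4 - 6 + 3) - 28 = (2*(1/8))*(-13/4) - 28 = (1/4)*(-13/4) - 28 = -13/16 - 28 = -461/16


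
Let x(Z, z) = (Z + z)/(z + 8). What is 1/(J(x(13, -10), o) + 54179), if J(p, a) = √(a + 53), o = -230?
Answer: 54179/2935364218 - I*√177/2935364218 ≈ 1.8457e-5 - 4.5324e-9*I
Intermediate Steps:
x(Z, z) = (Z + z)/(8 + z)
J(p, a) = √(53 + a)
1/(J(x(13, -10), o) + 54179) = 1/(√(53 - 230) + 54179) = 1/(√(-177) + 54179) = 1/(I*√177 + 54179) = 1/(54179 + I*√177)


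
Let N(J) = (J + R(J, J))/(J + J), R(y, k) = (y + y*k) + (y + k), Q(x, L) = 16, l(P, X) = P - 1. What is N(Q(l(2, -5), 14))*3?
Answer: 30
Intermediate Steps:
l(P, X) = -1 + P
R(y, k) = k + 2*y + k*y (R(y, k) = (y + k*y) + (k + y) = k + 2*y + k*y)
N(J) = (J**2 + 4*J)/(2*J) (N(J) = (J + (J + 2*J + J*J))/(J + J) = (J + (J + 2*J + J**2))/((2*J)) = (J + (J**2 + 3*J))*(1/(2*J)) = (J**2 + 4*J)*(1/(2*J)) = (J**2 + 4*J)/(2*J))
N(Q(l(2, -5), 14))*3 = (2 + (1/2)*16)*3 = (2 + 8)*3 = 10*3 = 30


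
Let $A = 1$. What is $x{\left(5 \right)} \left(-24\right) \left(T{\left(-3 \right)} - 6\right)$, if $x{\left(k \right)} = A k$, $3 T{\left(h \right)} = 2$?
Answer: $640$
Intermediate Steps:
$T{\left(h \right)} = \frac{2}{3}$ ($T{\left(h \right)} = \frac{1}{3} \cdot 2 = \frac{2}{3}$)
$x{\left(k \right)} = k$ ($x{\left(k \right)} = 1 k = k$)
$x{\left(5 \right)} \left(-24\right) \left(T{\left(-3 \right)} - 6\right) = 5 \left(-24\right) \left(\frac{2}{3} - 6\right) = - 120 \left(\frac{2}{3} - 6\right) = \left(-120\right) \left(- \frac{16}{3}\right) = 640$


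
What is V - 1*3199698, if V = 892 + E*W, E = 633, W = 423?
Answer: -2931047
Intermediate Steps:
V = 268651 (V = 892 + 633*423 = 892 + 267759 = 268651)
V - 1*3199698 = 268651 - 1*3199698 = 268651 - 3199698 = -2931047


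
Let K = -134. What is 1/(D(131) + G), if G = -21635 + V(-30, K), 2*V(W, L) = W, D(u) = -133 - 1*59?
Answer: -1/21842 ≈ -4.5783e-5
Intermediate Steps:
D(u) = -192 (D(u) = -133 - 59 = -192)
V(W, L) = W/2
G = -21650 (G = -21635 + (½)*(-30) = -21635 - 15 = -21650)
1/(D(131) + G) = 1/(-192 - 21650) = 1/(-21842) = -1/21842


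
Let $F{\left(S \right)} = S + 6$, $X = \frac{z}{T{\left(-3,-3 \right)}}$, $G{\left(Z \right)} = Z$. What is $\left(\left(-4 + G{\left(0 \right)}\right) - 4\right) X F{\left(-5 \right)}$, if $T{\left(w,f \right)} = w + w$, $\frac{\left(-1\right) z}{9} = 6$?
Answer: $-72$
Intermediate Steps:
$z = -54$ ($z = \left(-9\right) 6 = -54$)
$T{\left(w,f \right)} = 2 w$
$X = 9$ ($X = - \frac{54}{2 \left(-3\right)} = - \frac{54}{-6} = \left(-54\right) \left(- \frac{1}{6}\right) = 9$)
$F{\left(S \right)} = 6 + S$
$\left(\left(-4 + G{\left(0 \right)}\right) - 4\right) X F{\left(-5 \right)} = \left(\left(-4 + 0\right) - 4\right) 9 \left(6 - 5\right) = \left(-4 - 4\right) 9 \cdot 1 = \left(-8\right) 9 \cdot 1 = \left(-72\right) 1 = -72$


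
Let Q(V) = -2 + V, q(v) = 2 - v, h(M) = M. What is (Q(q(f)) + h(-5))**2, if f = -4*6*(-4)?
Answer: 10201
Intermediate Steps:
f = 96 (f = -24*(-4) = 96)
(Q(q(f)) + h(-5))**2 = ((-2 + (2 - 1*96)) - 5)**2 = ((-2 + (2 - 96)) - 5)**2 = ((-2 - 94) - 5)**2 = (-96 - 5)**2 = (-101)**2 = 10201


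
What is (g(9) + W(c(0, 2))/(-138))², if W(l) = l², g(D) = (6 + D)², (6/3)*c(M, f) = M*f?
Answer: 50625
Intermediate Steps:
c(M, f) = M*f/2 (c(M, f) = (M*f)/2 = M*f/2)
(g(9) + W(c(0, 2))/(-138))² = ((6 + 9)² + ((½)*0*2)²/(-138))² = (15² + 0²*(-1/138))² = (225 + 0*(-1/138))² = (225 + 0)² = 225² = 50625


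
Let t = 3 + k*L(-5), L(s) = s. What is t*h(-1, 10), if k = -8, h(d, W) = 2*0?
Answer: 0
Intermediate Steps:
h(d, W) = 0
t = 43 (t = 3 - 8*(-5) = 3 + 40 = 43)
t*h(-1, 10) = 43*0 = 0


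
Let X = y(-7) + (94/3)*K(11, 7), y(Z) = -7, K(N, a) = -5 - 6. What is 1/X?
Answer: -3/1055 ≈ -0.0028436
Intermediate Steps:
K(N, a) = -11
X = -1055/3 (X = -7 + (94/3)*(-11) = -7 - 1034/3 = -1055/3 ≈ -351.67)
1/X = 1/(-1055/3) = -3/1055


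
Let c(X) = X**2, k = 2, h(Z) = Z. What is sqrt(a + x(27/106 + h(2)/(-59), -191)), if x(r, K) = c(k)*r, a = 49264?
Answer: 3*sqrt(53524264870)/3127 ≈ 221.96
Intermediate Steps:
x(r, K) = 4*r (x(r, K) = 2**2*r = 4*r)
sqrt(a + x(27/106 + h(2)/(-59), -191)) = sqrt(49264 + 4*(27/106 + 2/(-59))) = sqrt(49264 + 4*(27*(1/106) + 2*(-1/59))) = sqrt(49264 + 4*(27/106 - 2/59)) = sqrt(49264 + 4*(1381/6254)) = sqrt(49264 + 2762/3127) = sqrt(154051290/3127) = 3*sqrt(53524264870)/3127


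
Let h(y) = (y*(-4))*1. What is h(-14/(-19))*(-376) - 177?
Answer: 17693/19 ≈ 931.21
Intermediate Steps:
h(y) = -4*y (h(y) = -4*y*1 = -4*y)
h(-14/(-19))*(-376) - 177 = -(-56)/(-19)*(-376) - 177 = -(-56)*(-1)/19*(-376) - 177 = -4*14/19*(-376) - 177 = -56/19*(-376) - 177 = 21056/19 - 177 = 17693/19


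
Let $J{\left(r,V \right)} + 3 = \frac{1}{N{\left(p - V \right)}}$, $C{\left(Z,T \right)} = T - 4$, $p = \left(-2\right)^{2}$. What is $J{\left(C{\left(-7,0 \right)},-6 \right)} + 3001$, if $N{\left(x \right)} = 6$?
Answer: $\frac{17989}{6} \approx 2998.2$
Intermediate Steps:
$p = 4$
$C{\left(Z,T \right)} = -4 + T$ ($C{\left(Z,T \right)} = T - 4 = -4 + T$)
$J{\left(r,V \right)} = - \frac{17}{6}$ ($J{\left(r,V \right)} = -3 + \frac{1}{6} = - \frac{17}{6}$)
$J{\left(C{\left(-7,0 \right)},-6 \right)} + 3001 = - \frac{17}{6} + 3001 = \frac{17989}{6}$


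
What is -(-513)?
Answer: 513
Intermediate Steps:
-(-513) = -1*(-513) = 513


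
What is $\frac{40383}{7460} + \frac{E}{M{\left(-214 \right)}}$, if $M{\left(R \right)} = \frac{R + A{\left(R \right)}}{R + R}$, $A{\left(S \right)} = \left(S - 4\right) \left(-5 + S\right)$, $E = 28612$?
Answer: $- \frac{11179419917}{44319860} \approx -252.24$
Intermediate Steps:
$A{\left(S \right)} = \left(-5 + S\right) \left(-4 + S\right)$ ($A{\left(S \right)} = \left(-4 + S\right) \left(-5 + S\right) = \left(-5 + S\right) \left(-4 + S\right)$)
$M{\left(R \right)} = \frac{20 + R^{2} - 8 R}{2 R}$ ($M{\left(R \right)} = \frac{R + \left(20 + R^{2} - 9 R\right)}{R + R} = \frac{20 + R^{2} - 8 R}{2 R}$)
$\frac{40383}{7460} + \frac{E}{M{\left(-214 \right)}} = \frac{40383}{7460} + \frac{28612}{-4 + \frac{1}{2} \left(-214\right) + \frac{10}{-214}} = 40383 \cdot \frac{1}{7460} + \frac{28612}{-4 - 107 + 10 \left(- \frac{1}{214}\right)} = \frac{40383}{7460} + \frac{28612}{-4 - 107 - \frac{5}{107}} = \frac{40383}{7460} + \frac{28612}{- \frac{11882}{107}} = \frac{40383}{7460} + 28612 \left(- \frac{107}{11882}\right) = \frac{40383}{7460} - \frac{1530742}{5941} = - \frac{11179419917}{44319860}$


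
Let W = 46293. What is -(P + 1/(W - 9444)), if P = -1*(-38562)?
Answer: -1420971139/36849 ≈ -38562.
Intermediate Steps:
P = 38562
-(P + 1/(W - 9444)) = -(38562 + 1/(46293 - 9444)) = -(38562 + 1/36849) = -1*1420971139/36849 = -1420971139/36849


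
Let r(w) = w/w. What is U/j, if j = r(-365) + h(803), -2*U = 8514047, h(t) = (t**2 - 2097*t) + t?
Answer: 8514047/2076556 ≈ 4.1001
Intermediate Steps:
h(t) = t**2 - 2096*t
r(w) = 1
U = -8514047/2 (U = -1/2*8514047 = -8514047/2 ≈ -4.2570e+6)
j = -1038278 (j = 1 + 803*(-2096 + 803) = 1 + 803*(-1293) = 1 - 1038279 = -1038278)
U/j = -8514047/2/(-1038278) = -8514047/2*(-1/1038278) = 8514047/2076556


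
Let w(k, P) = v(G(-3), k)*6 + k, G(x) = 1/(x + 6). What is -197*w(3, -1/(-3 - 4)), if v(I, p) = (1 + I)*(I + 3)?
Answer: -17533/3 ≈ -5844.3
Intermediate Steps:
G(x) = 1/(6 + x)
v(I, p) = (1 + I)*(3 + I)
w(k, P) = 80/3 + k (w(k, P) = (3 + (1/(6 - 3))² + 4/(6 - 3))*6 + k = (3 + (1/3)² + 4/3)*6 + k = (3 + (⅓)² + 4*(⅓))*6 + k = (3 + ⅑ + 4/3)*6 + k = (40/9)*6 + k = 80/3 + k)
-197*w(3, -1/(-3 - 4)) = -197*(80/3 + 3) = -197*89/3 = -17533/3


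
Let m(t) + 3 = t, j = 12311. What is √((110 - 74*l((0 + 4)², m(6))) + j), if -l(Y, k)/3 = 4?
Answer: √13309 ≈ 115.36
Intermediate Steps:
m(t) = -3 + t
l(Y, k) = -12 (l(Y, k) = -3*4 = -12)
√((110 - 74*l((0 + 4)², m(6))) + j) = √((110 - 74*(-12)) + 12311) = √((110 + 888) + 12311) = √(998 + 12311) = √13309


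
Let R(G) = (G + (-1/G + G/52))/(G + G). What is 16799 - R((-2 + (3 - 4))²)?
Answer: 141510535/8424 ≈ 16799.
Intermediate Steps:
R(G) = (-1/G + 53*G/52)/(2*G) (R(G) = (G + (-1/G + G*(1/52)))/((2*G)) = (G + (-1/G + G/52))*(1/(2*G)) = (-1/G + 53*G/52)*(1/(2*G)) = (-1/G + 53*G/52)/(2*G))
16799 - R((-2 + (3 - 4))²) = 16799 - (53/104 - 1/(2*(-2 + (3 - 4))⁴)) = 16799 - (53/104 - 1/(2*(-2 - 1)⁴)) = 16799 - (53/104 - 1/(2*((-3)²)²)) = 16799 - (53/104 - ½/9²) = 16799 - (53/104 - ½*1/81) = 16799 - (53/104 - 1/162) = 16799 - 1*4241/8424 = 16799 - 4241/8424 = 141510535/8424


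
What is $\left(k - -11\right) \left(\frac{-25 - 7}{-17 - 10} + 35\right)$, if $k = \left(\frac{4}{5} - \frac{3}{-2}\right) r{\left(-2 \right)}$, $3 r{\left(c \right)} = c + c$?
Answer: $\frac{116263}{405} \approx 287.07$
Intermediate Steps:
$r{\left(c \right)} = \frac{2 c}{3}$ ($r{\left(c \right)} = \frac{c + c}{3} = \frac{2 c}{3}$)
$k = - \frac{46}{15}$ ($k = \left(\frac{4}{5} - \frac{3}{-2}\right) \frac{2}{3} \left(-2\right) = \left(4 \cdot \frac{1}{5} - - \frac{3}{2}\right) \left(- \frac{4}{3}\right) = \left(\frac{4}{5} + \frac{3}{2}\right) \left(- \frac{4}{3}\right) = \frac{23}{10} \left(- \frac{4}{3}\right) = - \frac{46}{15} \approx -3.0667$)
$\left(k - -11\right) \left(\frac{-25 - 7}{-17 - 10} + 35\right) = \left(- \frac{46}{15} - -11\right) \left(\frac{-25 - 7}{-17 - 10} + 35\right) = \left(- \frac{46}{15} + 11\right) \left(- \frac{32}{-27} + 35\right) = \frac{119 \left(\left(-32\right) \left(- \frac{1}{27}\right) + 35\right)}{15} = \frac{119 \left(\frac{32}{27} + 35\right)}{15} = \frac{119}{15} \cdot \frac{977}{27} = \frac{116263}{405}$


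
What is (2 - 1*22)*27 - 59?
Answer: -599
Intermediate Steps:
(2 - 1*22)*27 - 59 = (2 - 22)*27 - 59 = -20*27 - 59 = -540 - 59 = -599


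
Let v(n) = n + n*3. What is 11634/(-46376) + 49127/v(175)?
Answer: 70942811/1014475 ≈ 69.931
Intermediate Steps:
v(n) = 4*n (v(n) = n + 3*n = 4*n)
11634/(-46376) + 49127/v(175) = 11634/(-46376) + 49127/((4*175)) = 11634*(-1/46376) + 49127/700 = -5817/23188 + 49127*(1/700) = -5817/23188 + 49127/700 = 70942811/1014475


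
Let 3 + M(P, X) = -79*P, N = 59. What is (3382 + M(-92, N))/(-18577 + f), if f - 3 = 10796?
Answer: -10647/7778 ≈ -1.3689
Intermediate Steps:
M(P, X) = -3 - 79*P
f = 10799 (f = 3 + 10796 = 10799)
(3382 + M(-92, N))/(-18577 + f) = (3382 + (-3 - 79*(-92)))/(-18577 + 10799) = (3382 + (-3 + 7268))/(-7778) = (3382 + 7265)*(-1/7778) = 10647*(-1/7778) = -10647/7778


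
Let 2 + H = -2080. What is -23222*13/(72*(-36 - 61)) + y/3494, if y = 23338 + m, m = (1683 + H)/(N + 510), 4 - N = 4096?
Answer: 30292353467/607002138 ≈ 49.905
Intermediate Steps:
H = -2082 (H = -2 - 2080 = -2082)
N = -4092 (N = 4 - 1*4096 = 4 - 4096 = -4092)
m = 133/1194 (m = (1683 - 2082)/(-4092 + 510) = -399/(-3582) = -399*(-1/3582) = 133/1194 ≈ 0.11139)
y = 27865705/1194 (y = 23338 + 133/1194 = 27865705/1194 ≈ 23338.)
-23222*13/(72*(-36 - 61)) + y/3494 = -23222*13/(72*(-36 - 61)) + (27865705/1194)/3494 = -23222/((-(-6984)*(-1)/13)) + (27865705/1194)*(1/3494) = -23222/((-97*72/13)) + 27865705/4171836 = -23222/(-6984/13) + 27865705/4171836 = -23222*(-13/6984) + 27865705/4171836 = 150943/3492 + 27865705/4171836 = 30292353467/607002138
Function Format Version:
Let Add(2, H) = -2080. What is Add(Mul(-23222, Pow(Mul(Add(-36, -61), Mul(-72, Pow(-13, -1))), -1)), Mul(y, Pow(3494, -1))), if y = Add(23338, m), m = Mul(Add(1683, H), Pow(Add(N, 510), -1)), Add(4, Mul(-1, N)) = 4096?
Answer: Rational(30292353467, 607002138) ≈ 49.905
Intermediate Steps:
H = -2082 (H = Add(-2, -2080) = -2082)
N = -4092 (N = Add(4, Mul(-1, 4096)) = Add(4, -4096) = -4092)
m = Rational(133, 1194) (m = Mul(Add(1683, -2082), Pow(Add(-4092, 510), -1)) = Mul(-399, Pow(-3582, -1)) = Mul(-399, Rational(-1, 3582)) = Rational(133, 1194) ≈ 0.11139)
y = Rational(27865705, 1194) (y = Add(23338, Rational(133, 1194)) = Rational(27865705, 1194) ≈ 23338.)
Add(Mul(-23222, Pow(Mul(Add(-36, -61), Mul(-72, Pow(-13, -1))), -1)), Mul(y, Pow(3494, -1))) = Add(Mul(-23222, Pow(Mul(Add(-36, -61), Mul(-72, Pow(-13, -1))), -1)), Mul(Rational(27865705, 1194), Pow(3494, -1))) = Add(Mul(-23222, Pow(Mul(-97, Mul(-72, Rational(-1, 13))), -1)), Mul(Rational(27865705, 1194), Rational(1, 3494))) = Add(Mul(-23222, Pow(Mul(-97, Rational(72, 13)), -1)), Rational(27865705, 4171836)) = Add(Mul(-23222, Pow(Rational(-6984, 13), -1)), Rational(27865705, 4171836)) = Add(Mul(-23222, Rational(-13, 6984)), Rational(27865705, 4171836)) = Add(Rational(150943, 3492), Rational(27865705, 4171836)) = Rational(30292353467, 607002138)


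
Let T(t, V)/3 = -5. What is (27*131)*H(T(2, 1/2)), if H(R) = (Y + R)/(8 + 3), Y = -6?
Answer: -74277/11 ≈ -6752.5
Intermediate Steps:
T(t, V) = -15 (T(t, V) = 3*(-5) = -15)
H(R) = -6/11 + R/11 (H(R) = (-6 + R)/(8 + 3) = (-6 + R)/11 = (-6 + R)*(1/11) = -6/11 + R/11)
(27*131)*H(T(2, 1/2)) = (27*131)*(-6/11 + (1/11)*(-15)) = 3537*(-6/11 - 15/11) = 3537*(-21/11) = -74277/11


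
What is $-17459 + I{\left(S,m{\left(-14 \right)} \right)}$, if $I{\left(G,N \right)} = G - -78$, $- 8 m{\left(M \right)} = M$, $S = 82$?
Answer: $-17299$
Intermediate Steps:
$m{\left(M \right)} = - \frac{M}{8}$
$I{\left(G,N \right)} = 78 + G$ ($I{\left(G,N \right)} = G + 78 = 78 + G$)
$-17459 + I{\left(S,m{\left(-14 \right)} \right)} = -17459 + \left(78 + 82\right) = -17459 + 160 = -17299$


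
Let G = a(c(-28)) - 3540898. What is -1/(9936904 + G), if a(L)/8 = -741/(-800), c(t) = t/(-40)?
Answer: -100/639601341 ≈ -1.5635e-7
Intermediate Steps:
c(t) = -t/40 (c(t) = t*(-1/40) = -t/40)
a(L) = 741/100 (a(L) = 8*(-741/(-800)) = 8*(-741*(-1/800)) = 8*(741/800) = 741/100)
G = -354089059/100 (G = 741/100 - 3540898 = -354089059/100 ≈ -3.5409e+6)
-1/(9936904 + G) = -1/(9936904 - 354089059/100) = -1/639601341/100 = -1*100/639601341 = -100/639601341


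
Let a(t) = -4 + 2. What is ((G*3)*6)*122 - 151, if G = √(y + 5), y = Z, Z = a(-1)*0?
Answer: -151 + 2196*√5 ≈ 4759.4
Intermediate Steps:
a(t) = -2
Z = 0 (Z = -2*0 = 0)
y = 0
G = √5 (G = √(0 + 5) = √5 ≈ 2.2361)
((G*3)*6)*122 - 151 = ((√5*3)*6)*122 - 151 = ((3*√5)*6)*122 - 151 = (18*√5)*122 - 151 = 2196*√5 - 151 = -151 + 2196*√5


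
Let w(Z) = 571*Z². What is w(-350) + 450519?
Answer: 70398019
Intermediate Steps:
w(-350) + 450519 = 571*(-350)² + 450519 = 571*122500 + 450519 = 69947500 + 450519 = 70398019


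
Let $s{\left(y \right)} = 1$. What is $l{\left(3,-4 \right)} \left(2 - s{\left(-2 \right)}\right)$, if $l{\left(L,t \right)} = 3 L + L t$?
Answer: $-3$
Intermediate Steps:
$l{\left(3,-4 \right)} \left(2 - s{\left(-2 \right)}\right) = 3 \left(3 - 4\right) \left(2 - 1\right) = 3 \left(-1\right) \left(2 - 1\right) = \left(-3\right) 1 = -3$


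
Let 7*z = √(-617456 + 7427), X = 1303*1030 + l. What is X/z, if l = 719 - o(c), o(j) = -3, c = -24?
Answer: -447604*I*√67781/9683 ≈ -12035.0*I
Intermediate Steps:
l = 722 (l = 719 - 1*(-3) = 719 + 3 = 722)
X = 1342812 (X = 1303*1030 + 722 = 1342090 + 722 = 1342812)
z = 3*I*√67781/7 (z = √(-617456 + 7427)/7 = √(-610029)/7 = (3*I*√67781)/7 = 3*I*√67781/7 ≈ 111.58*I)
X/z = 1342812/((3*I*√67781/7)) = 1342812*(-I*√67781/29049) = -447604*I*√67781/9683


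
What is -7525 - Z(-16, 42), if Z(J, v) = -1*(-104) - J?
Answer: -7645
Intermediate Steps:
Z(J, v) = 104 - J
-7525 - Z(-16, 42) = -7525 - (104 - 1*(-16)) = -7525 - (104 + 16) = -7525 - 1*120 = -7525 - 120 = -7645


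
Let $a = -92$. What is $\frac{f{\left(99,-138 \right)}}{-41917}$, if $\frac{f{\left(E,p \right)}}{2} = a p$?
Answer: $- \frac{25392}{41917} \approx -0.60577$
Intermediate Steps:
$f{\left(E,p \right)} = - 184 p$ ($f{\left(E,p \right)} = 2 \left(- 92 p\right) = - 184 p$)
$\frac{f{\left(99,-138 \right)}}{-41917} = \frac{\left(-184\right) \left(-138\right)}{-41917} = 25392 \left(- \frac{1}{41917}\right) = - \frac{25392}{41917}$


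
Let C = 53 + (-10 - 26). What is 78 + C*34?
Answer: 656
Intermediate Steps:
C = 17 (C = 53 - 36 = 17)
78 + C*34 = 78 + 17*34 = 78 + 578 = 656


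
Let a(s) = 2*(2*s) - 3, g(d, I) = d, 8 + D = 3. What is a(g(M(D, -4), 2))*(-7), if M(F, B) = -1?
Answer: 49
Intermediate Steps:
D = -5 (D = -8 + 3 = -5)
a(s) = -3 + 4*s (a(s) = 4*s - 3 = -3 + 4*s)
a(g(M(D, -4), 2))*(-7) = (-3 + 4*(-1))*(-7) = (-3 - 4)*(-7) = -7*(-7) = 49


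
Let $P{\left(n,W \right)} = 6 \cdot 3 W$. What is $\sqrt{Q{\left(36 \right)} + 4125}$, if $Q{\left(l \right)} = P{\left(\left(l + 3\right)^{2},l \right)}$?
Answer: $\sqrt{4773} \approx 69.087$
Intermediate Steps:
$P{\left(n,W \right)} = 18 W$
$Q{\left(l \right)} = 18 l$
$\sqrt{Q{\left(36 \right)} + 4125} = \sqrt{18 \cdot 36 + 4125} = \sqrt{648 + 4125} = \sqrt{4773}$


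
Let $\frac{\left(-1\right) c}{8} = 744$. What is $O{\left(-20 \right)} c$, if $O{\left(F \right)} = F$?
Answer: $119040$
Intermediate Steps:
$c = -5952$ ($c = \left(-8\right) 744 = -5952$)
$O{\left(-20 \right)} c = \left(-20\right) \left(-5952\right) = 119040$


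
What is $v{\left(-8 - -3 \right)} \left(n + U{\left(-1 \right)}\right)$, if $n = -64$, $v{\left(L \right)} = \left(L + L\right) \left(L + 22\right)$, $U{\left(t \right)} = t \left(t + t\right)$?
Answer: $10540$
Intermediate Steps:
$U{\left(t \right)} = 2 t^{2}$ ($U{\left(t \right)} = t 2 t = 2 t^{2}$)
$v{\left(L \right)} = 2 L \left(22 + L\right)$
$v{\left(-8 - -3 \right)} \left(n + U{\left(-1 \right)}\right) = 2 \left(-8 - -3\right) \left(22 - 5\right) \left(-64 + 2 \left(-1\right)^{2}\right) = 2 \left(-8 + 3\right) \left(22 + \left(-8 + 3\right)\right) \left(-64 + 2 \cdot 1\right) = 2 \left(-5\right) \left(22 - 5\right) \left(-64 + 2\right) = 2 \left(-5\right) 17 \left(-62\right) = \left(-170\right) \left(-62\right) = 10540$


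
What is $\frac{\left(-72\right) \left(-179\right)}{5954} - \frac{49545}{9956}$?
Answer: $- \frac{83339001}{29639012} \approx -2.8118$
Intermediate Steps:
$\frac{\left(-72\right) \left(-179\right)}{5954} - \frac{49545}{9956} = 12888 \cdot \frac{1}{5954} - \frac{49545}{9956} = \frac{6444}{2977} - \frac{49545}{9956} = - \frac{83339001}{29639012}$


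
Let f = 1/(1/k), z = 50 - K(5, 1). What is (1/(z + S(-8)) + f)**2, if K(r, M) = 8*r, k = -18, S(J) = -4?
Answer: 11449/36 ≈ 318.03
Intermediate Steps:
z = 10 (z = 50 - 8*5 = 50 - 1*40 = 50 - 40 = 10)
f = -18 (f = 1/(1/(-18)) = 1/(-1/18) = -18)
(1/(z + S(-8)) + f)**2 = (1/(10 - 4) - 18)**2 = (1/6 - 18)**2 = (-107/6)**2 = 11449/36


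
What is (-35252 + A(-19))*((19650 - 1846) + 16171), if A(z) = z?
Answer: -1198332225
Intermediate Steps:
(-35252 + A(-19))*((19650 - 1846) + 16171) = (-35252 - 19)*((19650 - 1846) + 16171) = -35271*(17804 + 16171) = -35271*33975 = -1198332225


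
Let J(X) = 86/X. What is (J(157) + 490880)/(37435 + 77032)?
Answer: 77068246/17971319 ≈ 4.2884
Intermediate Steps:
(J(157) + 490880)/(37435 + 77032) = (86/157 + 490880)/(37435 + 77032) = (86*(1/157) + 490880)/114467 = (86/157 + 490880)*(1/114467) = (77068246/157)*(1/114467) = 77068246/17971319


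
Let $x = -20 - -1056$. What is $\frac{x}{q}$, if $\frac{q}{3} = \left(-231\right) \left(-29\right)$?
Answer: $\frac{148}{2871} \approx 0.05155$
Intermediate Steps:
$x = 1036$ ($x = -20 + 1056 = 1036$)
$q = 20097$ ($q = 3 \left(\left(-231\right) \left(-29\right)\right) = 3 \cdot 6699 = 20097$)
$\frac{x}{q} = \frac{1036}{20097} = 1036 \cdot \frac{1}{20097} = \frac{148}{2871}$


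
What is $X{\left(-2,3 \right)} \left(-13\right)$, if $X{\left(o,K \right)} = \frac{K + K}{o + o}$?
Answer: $\frac{39}{2} \approx 19.5$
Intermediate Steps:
$X{\left(o,K \right)} = \frac{K}{o}$ ($X{\left(o,K \right)} = \frac{2 K}{2 o} = 2 K \frac{1}{2 o} = \frac{K}{o}$)
$X{\left(-2,3 \right)} \left(-13\right) = \frac{3}{-2} \left(-13\right) = 3 \left(- \frac{1}{2}\right) \left(-13\right) = \left(- \frac{3}{2}\right) \left(-13\right) = \frac{39}{2}$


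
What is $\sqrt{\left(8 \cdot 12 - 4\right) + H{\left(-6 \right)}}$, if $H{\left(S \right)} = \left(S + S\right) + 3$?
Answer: $\sqrt{83} \approx 9.1104$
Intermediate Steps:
$H{\left(S \right)} = 3 + 2 S$ ($H{\left(S \right)} = 2 S + 3 = 3 + 2 S$)
$\sqrt{\left(8 \cdot 12 - 4\right) + H{\left(-6 \right)}} = \sqrt{\left(8 \cdot 12 - 4\right) + \left(3 + 2 \left(-6\right)\right)} = \sqrt{\left(96 - 4\right) + \left(3 - 12\right)} = \sqrt{92 - 9} = \sqrt{83}$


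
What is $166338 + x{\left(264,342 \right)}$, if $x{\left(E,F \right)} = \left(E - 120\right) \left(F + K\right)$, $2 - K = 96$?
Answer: $202050$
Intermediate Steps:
$K = -94$ ($K = 2 - 96 = -94$)
$x{\left(E,F \right)} = \left(-120 + E\right) \left(-94 + F\right)$ ($x{\left(E,F \right)} = \left(E - 120\right) \left(F - 94\right) = \left(-120 + E\right) \left(-94 + F\right)$)
$166338 + x{\left(264,342 \right)} = 166338 + \left(11280 - 41040 - 24816 + 264 \cdot 342\right) = 166338 + \left(11280 - 41040 - 24816 + 90288\right) = 166338 + 35712 = 202050$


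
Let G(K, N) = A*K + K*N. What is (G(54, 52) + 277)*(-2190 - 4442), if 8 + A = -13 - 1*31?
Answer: -1837064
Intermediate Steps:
A = -52 (A = -8 + (-13 - 1*31) = -8 + (-13 - 31) = -8 - 44 = -52)
G(K, N) = -52*K + K*N
(G(54, 52) + 277)*(-2190 - 4442) = (54*(-52 + 52) + 277)*(-2190 - 4442) = (54*0 + 277)*(-6632) = (0 + 277)*(-6632) = 277*(-6632) = -1837064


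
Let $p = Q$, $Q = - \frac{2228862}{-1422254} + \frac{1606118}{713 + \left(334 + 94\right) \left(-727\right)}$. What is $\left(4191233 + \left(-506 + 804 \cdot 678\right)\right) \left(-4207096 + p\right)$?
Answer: $- \frac{1466180736438146891932817}{73588133087} \approx -1.9924 \cdot 10^{13}$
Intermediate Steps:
$Q = - \frac{796186572053}{220764399261}$ ($Q = \left(-2228862\right) \left(- \frac{1}{1422254}\right) + \frac{1606118}{713 + 428 \left(-727\right)} = \frac{1114431}{711127} + \frac{1606118}{713 - 311156} = \frac{1114431}{711127} + \frac{1606118}{-310443} = \frac{1114431}{711127} + 1606118 \left(- \frac{1}{310443}\right) = \frac{1114431}{711127} - \frac{1606118}{310443} = - \frac{796186572053}{220764399261} \approx -3.6065$)
$p = - \frac{796186572053}{220764399261} \approx -3.6065$
$\left(4191233 + \left(-506 + 804 \cdot 678\right)\right) \left(-4207096 + p\right) = \left(4191233 + \left(-506 + 804 \cdot 678\right)\right) \left(-4207096 - \frac{796186572053}{220764399261}\right) = \left(4191233 + \left(-506 + 545112\right)\right) \left(- \frac{928777817259928109}{220764399261}\right) = \left(4191233 + 544606\right) \left(- \frac{928777817259928109}{220764399261}\right) = 4735839 \left(- \frac{928777817259928109}{220764399261}\right) = - \frac{1466180736438146891932817}{73588133087}$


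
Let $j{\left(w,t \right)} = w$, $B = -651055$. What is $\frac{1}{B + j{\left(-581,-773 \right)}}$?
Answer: $- \frac{1}{651636} \approx -1.5346 \cdot 10^{-6}$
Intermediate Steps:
$\frac{1}{B + j{\left(-581,-773 \right)}} = \frac{1}{-651055 - 581} = \frac{1}{-651636} = - \frac{1}{651636}$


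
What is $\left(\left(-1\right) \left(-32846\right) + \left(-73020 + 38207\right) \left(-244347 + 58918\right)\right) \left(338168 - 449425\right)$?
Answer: $-718205391917111$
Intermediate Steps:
$\left(\left(-1\right) \left(-32846\right) + \left(-73020 + 38207\right) \left(-244347 + 58918\right)\right) \left(338168 - 449425\right) = \left(32846 - -6455339777\right) \left(-111257\right) = \left(32846 + 6455339777\right) \left(-111257\right) = 6455372623 \left(-111257\right) = -718205391917111$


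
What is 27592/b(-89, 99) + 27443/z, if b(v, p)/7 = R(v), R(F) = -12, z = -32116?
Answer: -31730353/96348 ≈ -329.33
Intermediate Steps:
b(v, p) = -84 (b(v, p) = 7*(-12) = -84)
27592/b(-89, 99) + 27443/z = 27592/(-84) + 27443/(-32116) = 27592*(-1/84) + 27443*(-1/32116) = -6898/21 - 27443/32116 = -31730353/96348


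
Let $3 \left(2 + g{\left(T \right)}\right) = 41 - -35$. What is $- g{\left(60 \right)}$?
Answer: $- \frac{70}{3} \approx -23.333$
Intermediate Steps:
$g{\left(T \right)} = \frac{70}{3}$ ($g{\left(T \right)} = -2 + \frac{41 - -35}{3} = -2 + \frac{41 + 35}{3} = -2 + \frac{1}{3} \cdot 76 = -2 + \frac{76}{3} = \frac{70}{3}$)
$- g{\left(60 \right)} = \left(-1\right) \frac{70}{3} = - \frac{70}{3}$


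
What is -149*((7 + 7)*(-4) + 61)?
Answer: -745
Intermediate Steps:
-149*((7 + 7)*(-4) + 61) = -149*(14*(-4) + 61) = -149*(-56 + 61) = -149*5 = -745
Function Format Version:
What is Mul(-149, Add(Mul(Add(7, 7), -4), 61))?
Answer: -745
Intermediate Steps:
Mul(-149, Add(Mul(Add(7, 7), -4), 61)) = Mul(-149, Add(Mul(14, -4), 61)) = Mul(-149, Add(-56, 61)) = Mul(-149, 5) = -745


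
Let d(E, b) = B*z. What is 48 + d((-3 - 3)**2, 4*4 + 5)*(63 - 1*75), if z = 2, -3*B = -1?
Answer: 40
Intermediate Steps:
B = 1/3 (B = -1/3*(-1) = 1/3 ≈ 0.33333)
d(E, b) = 2/3 (d(E, b) = (1/3)*2 = 2/3)
48 + d((-3 - 3)**2, 4*4 + 5)*(63 - 1*75) = 48 + 2*(63 - 1*75)/3 = 48 + 2*(63 - 75)/3 = 48 + (2/3)*(-12) = 48 - 8 = 40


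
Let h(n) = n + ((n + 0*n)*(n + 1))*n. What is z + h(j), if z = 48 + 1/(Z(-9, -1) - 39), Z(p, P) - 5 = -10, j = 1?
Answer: 2243/44 ≈ 50.977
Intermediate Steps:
Z(p, P) = -5 (Z(p, P) = 5 - 10 = -5)
h(n) = n + n²*(1 + n) (h(n) = n + ((n + 0)*(1 + n))*n = n + (n*(1 + n))*n = n + n²*(1 + n))
z = 2111/44 (z = 48 + 1/(-5 - 39) = 48 + 1/(-44) = 48 - 1/44 = 2111/44 ≈ 47.977)
z + h(j) = 2111/44 + 1*(1 + 1 + 1²) = 2111/44 + 1*(1 + 1 + 1) = 2111/44 + 1*3 = 2111/44 + 3 = 2243/44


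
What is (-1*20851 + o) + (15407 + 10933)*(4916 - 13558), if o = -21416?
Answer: -227672547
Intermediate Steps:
(-1*20851 + o) + (15407 + 10933)*(4916 - 13558) = (-1*20851 - 21416) + (15407 + 10933)*(4916 - 13558) = (-20851 - 21416) + 26340*(-8642) = -42267 - 227630280 = -227672547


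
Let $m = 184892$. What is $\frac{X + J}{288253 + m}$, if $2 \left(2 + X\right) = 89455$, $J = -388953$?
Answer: $- \frac{45897}{63086} \approx -0.72753$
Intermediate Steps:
$X = \frac{89451}{2}$ ($X = -2 + \frac{1}{2} \cdot 89455 = -2 + \frac{89455}{2} = \frac{89451}{2} \approx 44726.0$)
$\frac{X + J}{288253 + m} = \frac{\frac{89451}{2} - 388953}{288253 + 184892} = - \frac{688455}{2 \cdot 473145} = \left(- \frac{688455}{2}\right) \frac{1}{473145} = - \frac{45897}{63086}$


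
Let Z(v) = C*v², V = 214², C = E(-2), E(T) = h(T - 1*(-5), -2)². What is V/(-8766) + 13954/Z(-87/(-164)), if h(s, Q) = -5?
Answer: 182292973358/92152575 ≈ 1978.2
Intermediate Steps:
E(T) = 25 (E(T) = (-5)² = 25)
C = 25
V = 45796
Z(v) = 25*v²
V/(-8766) + 13954/Z(-87/(-164)) = 45796/(-8766) + 13954/((25*(-87/(-164))²)) = 45796*(-1/8766) + 13954/((25*(-87*(-1/164))²)) = -22898/4383 + 13954/((25*(87/164)²)) = -22898/4383 + 13954/((25*(7569/26896))) = -22898/4383 + 13954/(189225/26896) = -22898/4383 + 13954*(26896/189225) = -22898/4383 + 375306784/189225 = 182292973358/92152575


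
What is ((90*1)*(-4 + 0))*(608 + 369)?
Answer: -351720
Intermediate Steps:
((90*1)*(-4 + 0))*(608 + 369) = (90*(-4))*977 = -360*977 = -351720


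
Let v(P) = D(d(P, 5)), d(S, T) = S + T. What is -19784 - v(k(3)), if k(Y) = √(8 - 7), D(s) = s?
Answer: -19790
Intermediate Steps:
k(Y) = 1 (k(Y) = √1 = 1)
v(P) = 5 + P (v(P) = P + 5 = 5 + P)
-19784 - v(k(3)) = -19784 - (5 + 1) = -19784 - 1*6 = -19784 - 6 = -19790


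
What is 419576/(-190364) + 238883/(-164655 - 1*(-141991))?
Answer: -13745998469/1078602424 ≈ -12.744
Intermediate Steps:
419576/(-190364) + 238883/(-164655 - 1*(-141991)) = 419576*(-1/190364) + 238883/(-164655 + 141991) = -104894/47591 + 238883/(-22664) = -104894/47591 + 238883*(-1/22664) = -104894/47591 - 238883/22664 = -13745998469/1078602424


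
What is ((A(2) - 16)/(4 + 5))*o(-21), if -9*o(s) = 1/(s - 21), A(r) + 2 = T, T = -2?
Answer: -10/1701 ≈ -0.0058789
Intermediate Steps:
A(r) = -4 (A(r) = -2 - 2 = -4)
o(s) = -1/(9*(-21 + s)) (o(s) = -1/(9*(s - 21)) = -1/(9*(-21 + s)))
((A(2) - 16)/(4 + 5))*o(-21) = ((-4 - 16)/(4 + 5))*(-1/(-189 + 9*(-21))) = (-20/9)*(-1/(-189 - 189)) = (-20*1/9)*(-1/(-378)) = -(-20)*(-1)/(9*378) = -20/9*1/378 = -10/1701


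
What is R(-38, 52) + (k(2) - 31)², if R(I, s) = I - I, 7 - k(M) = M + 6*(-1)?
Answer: 400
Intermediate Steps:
k(M) = 13 - M (k(M) = 7 - (M + 6*(-1)) = 7 - (M - 6) = 7 - (-6 + M) = 7 + (6 - M) = 13 - M)
R(I, s) = 0
R(-38, 52) + (k(2) - 31)² = 0 + ((13 - 1*2) - 31)² = 0 + ((13 - 2) - 31)² = 0 + (11 - 31)² = 0 + (-20)² = 0 + 400 = 400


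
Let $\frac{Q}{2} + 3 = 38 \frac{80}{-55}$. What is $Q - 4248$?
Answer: $- \frac{48010}{11} \approx -4364.5$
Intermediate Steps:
$Q = - \frac{1282}{11}$ ($Q = -6 + 2 \cdot 38 \frac{80}{-55} = -6 + 2 \cdot 38 \cdot 80 \left(- \frac{1}{55}\right) = -6 + 2 \cdot 38 \left(- \frac{16}{11}\right) = -6 + 2 \left(- \frac{608}{11}\right) = -6 - \frac{1216}{11} = - \frac{1282}{11} \approx -116.55$)
$Q - 4248 = - \frac{1282}{11} - 4248 = - \frac{48010}{11}$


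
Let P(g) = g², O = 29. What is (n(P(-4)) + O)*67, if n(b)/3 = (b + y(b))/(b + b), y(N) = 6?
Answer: 33299/16 ≈ 2081.2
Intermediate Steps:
n(b) = 3*(6 + b)/(2*b) (n(b) = 3*((b + 6)/(b + b)) = 3*((6 + b)/((2*b))) = 3*((6 + b)*(1/(2*b))) = 3*((6 + b)/(2*b)) = 3*(6 + b)/(2*b))
(n(P(-4)) + O)*67 = ((3/2 + 9/((-4)²)) + 29)*67 = ((3/2 + 9/16) + 29)*67 = (33/16 + 29)*67 = (497/16)*67 = 33299/16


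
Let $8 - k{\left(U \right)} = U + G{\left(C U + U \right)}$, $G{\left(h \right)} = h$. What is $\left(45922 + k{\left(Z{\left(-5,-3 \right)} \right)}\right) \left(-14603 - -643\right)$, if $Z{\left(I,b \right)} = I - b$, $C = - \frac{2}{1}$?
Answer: $-641182800$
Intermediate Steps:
$C = -2$ ($C = \left(-2\right) 1 = -2$)
$k{\left(U \right)} = 8$ ($k{\left(U \right)} = 8 - \left(U + \left(- 2 U + U\right)\right) = 8 - \left(U - U\right) = 8 - 0 = 8 + 0 = 8$)
$\left(45922 + k{\left(Z{\left(-5,-3 \right)} \right)}\right) \left(-14603 - -643\right) = \left(45922 + 8\right) \left(-14603 - -643\right) = 45930 \left(-14603 + \left(-9513 + 10156\right)\right) = 45930 \left(-14603 + 643\right) = 45930 \left(-13960\right) = -641182800$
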